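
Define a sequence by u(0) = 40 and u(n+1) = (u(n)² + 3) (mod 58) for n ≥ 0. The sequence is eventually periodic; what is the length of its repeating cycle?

10

u(0) = 40, u(1) = 37, u(2) = 38, u(3) = 55, u(4) = 12, u(5) = 31, u(6) = 36, u(7) = 23, u(8) = 10, u(9) = 45, u(10) = 56, u(11) = 7, u(12) = 52, u(13) = 39, u(14) = 16, u(15) = 27, u(16) = 36.
Since u(16) = u(6) = 36, the sequence is eventually periodic: after a pre-period of length 6 it cycles with period 10.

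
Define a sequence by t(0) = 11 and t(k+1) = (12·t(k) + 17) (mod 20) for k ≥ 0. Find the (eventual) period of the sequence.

We have t(0) = 11,  t(1) = 9,  t(2) = 5,  t(3) = 17,  t(4) = 1,  t(5) = 9.
Since t(5) = t(1) = 9, the sequence is eventually periodic: after a pre-period of length 1 it cycles with period 4.

4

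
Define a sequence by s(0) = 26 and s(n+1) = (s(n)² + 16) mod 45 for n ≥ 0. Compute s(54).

26

Listing terms: s(0) = 26,  s(1) = 17,  s(2) = 35,  s(3) = 26.
The sequence repeats with period 3.
So s(54) = s(0 + ((54-0) mod 3)) = s(0) = 26.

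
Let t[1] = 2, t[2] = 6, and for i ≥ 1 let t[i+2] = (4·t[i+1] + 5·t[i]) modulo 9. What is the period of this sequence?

18

Computing terms: t[1] = 2, t[2] = 6, t[3] = 7, t[4] = 4, t[5] = 6, t[6] = 8, t[7] = 8, t[8] = 0, t[9] = 4, t[10] = 7, t[11] = 3, t[12] = 2, t[13] = 5, t[14] = 3, t[15] = 1, t[16] = 1, t[17] = 0, t[18] = 5, t[19] = 2, t[20] = 6.
The sequence repeats with period 18.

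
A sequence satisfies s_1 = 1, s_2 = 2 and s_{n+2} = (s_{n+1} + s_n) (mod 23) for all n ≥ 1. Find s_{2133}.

1

s_1 = 1,  s_2 = 2,  s_3 = 3,  s_4 = 5,  s_5 = 8,  s_6 = 13,  s_7 = 21,  s_8 = 11,  s_9 = 9,  s_{10} = 20,  s_{11} = 6,  s_{12} = 3,  s_{13} = 9,  s_{14} = 12,  s_{15} = 21,  s_{16} = 10,  s_{17} = 8,  s_{18} = 18,  s_{19} = 3,  s_{20} = 21,  s_{21} = 1,  s_{22} = 22,  s_{23} = 0,  s_{24} = 22,  s_{25} = 22,  s_{26} = 21,  s_{27} = 20,  s_{28} = 18,  s_{29} = 15,  s_{30} = 10,  s_{31} = 2,  s_{32} = 12,  s_{33} = 14,  s_{34} = 3,  s_{35} = 17,  s_{36} = 20,  s_{37} = 14,  s_{38} = 11,  s_{39} = 2,  s_{40} = 13,  s_{41} = 15,  s_{42} = 5,  s_{43} = 20,  s_{44} = 2,  s_{45} = 22,  s_{46} = 1,  s_{47} = 0,  s_{48} = 1,  s_{49} = 1,  s_{50} = 2.
The sequence repeats with period 48.
So s_{2133} = s_{1 + ((2133-1) mod 48)} = s_{21} = 1.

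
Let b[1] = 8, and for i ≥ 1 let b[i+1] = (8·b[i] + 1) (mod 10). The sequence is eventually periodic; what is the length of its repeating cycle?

4

We have b[1] = 8, b[2] = 5, b[3] = 1, b[4] = 9, b[5] = 3, b[6] = 5.
Since b[6] = b[2] = 5, the sequence is eventually periodic: after a pre-period of length 1 it cycles with period 4.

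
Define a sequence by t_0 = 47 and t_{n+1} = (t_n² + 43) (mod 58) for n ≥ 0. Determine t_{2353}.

48

Listing terms: t_0 = 47,  t_1 = 48,  t_2 = 27,  t_3 = 18,  t_4 = 19,  t_5 = 56,  t_6 = 47.
The sequence repeats with period 6.
(2353 - 0) mod 6 = 1, so t_{2353} = t_1 = 48.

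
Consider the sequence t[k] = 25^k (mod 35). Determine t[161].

t[1] = 25,  t[2] = 30,  t[3] = 15,  t[4] = 25.
The sequence repeats with period 3.
So t[161] = t[1 + ((161-1) mod 3)] = t[2] = 30.

30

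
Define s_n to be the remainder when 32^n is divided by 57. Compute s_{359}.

s_1 = 32, s_2 = 55, s_3 = 50, s_4 = 4, s_5 = 14, s_6 = 49, s_7 = 29, s_8 = 16, s_9 = 56, s_{10} = 25, s_{11} = 2, s_{12} = 7, s_{13} = 53, s_{14} = 43, s_{15} = 8, s_{16} = 28, s_{17} = 41, s_{18} = 1, s_{19} = 32.
The sequence repeats with period 18.
(359 - 1) mod 18 = 16, so s_{359} = s_{17} = 41.

41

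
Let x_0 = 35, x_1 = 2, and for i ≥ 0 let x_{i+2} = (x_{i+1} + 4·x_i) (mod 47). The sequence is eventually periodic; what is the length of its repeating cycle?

46

Computing terms: x_0 = 35; x_1 = 2; x_2 = 1; x_3 = 9; x_4 = 13; x_5 = 2; x_6 = 7; x_7 = 15; x_8 = 43; x_9 = 9; x_{10} = 40; x_{11} = 29; x_{12} = 1; x_{13} = 23; x_{14} = 27; x_{15} = 25; x_{16} = 39; x_{17} = 45; x_{18} = 13; x_{19} = 5; x_{20} = 10; x_{21} = 30; x_{22} = 23; x_{23} = 2; x_{24} = 0; x_{25} = 8; x_{26} = 8; x_{27} = 40; x_{28} = 25; x_{29} = 44; x_{30} = 3; x_{31} = 38; x_{32} = 3; x_{33} = 14; x_{34} = 26; x_{35} = 35; x_{36} = 45; x_{37} = 44; x_{38} = 36; x_{39} = 24; x_{40} = 27; x_{41} = 29; x_{42} = 43; x_{43} = 18; x_{44} = 2; x_{45} = 27; x_{46} = 35; x_{47} = 2.
Since (x_{46}, x_{47}) = (x_0, x_1) = (35, 2) (two consecutive terms determine the rest), the sequence is periodic with period 46.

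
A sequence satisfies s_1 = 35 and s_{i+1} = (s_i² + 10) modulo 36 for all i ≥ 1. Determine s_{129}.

s_1 = 35,  s_2 = 11,  s_3 = 23,  s_4 = 35.
The sequence repeats with period 3.
(129 - 1) mod 3 = 2, so s_{129} = s_3 = 23.

23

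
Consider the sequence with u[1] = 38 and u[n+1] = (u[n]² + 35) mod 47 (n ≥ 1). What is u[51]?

Computing terms: u[1] = 38; u[2] = 22; u[3] = 2; u[4] = 39; u[5] = 5; u[6] = 13; u[7] = 16; u[8] = 9; u[9] = 22.
Since u[9] = u[2] = 22, the sequence is eventually periodic: after a pre-period of length 1 it cycles with period 7.
For n ≥ 2, u[n] depends only on (n - 2) mod 7. (51 - 2) mod 7 = 0, so u[51] = u[2] = 22.

22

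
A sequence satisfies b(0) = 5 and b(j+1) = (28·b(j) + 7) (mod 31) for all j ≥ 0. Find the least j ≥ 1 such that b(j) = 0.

b(0) = 5, b(1) = 23, b(2) = 0, b(3) = 7, b(4) = 17, b(5) = 18, b(6) = 15, b(7) = 24, b(8) = 28, b(9) = 16, b(10) = 21, b(11) = 6, b(12) = 20, b(13) = 9, b(14) = 11, b(15) = 5.
Since b(15) = b(0) = 5, the sequence is periodic with period 15.
The value 0 first appears (with j ≥ 1) at b(2).

2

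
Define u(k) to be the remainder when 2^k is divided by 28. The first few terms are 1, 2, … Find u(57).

u(0) = 1,  u(1) = 2,  u(2) = 4,  u(3) = 8,  u(4) = 16,  u(5) = 4.
Since u(5) = u(2) = 4, the sequence is eventually periodic: after a pre-period of length 2 it cycles with period 3.
For k ≥ 2, u(k) depends only on (k - 2) mod 3. (57 - 2) mod 3 = 1, so u(57) = u(3) = 8.

8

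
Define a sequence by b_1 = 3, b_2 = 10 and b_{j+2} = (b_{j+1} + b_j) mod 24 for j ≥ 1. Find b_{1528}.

7

Computing terms: b_1 = 3, b_2 = 10, b_3 = 13, b_4 = 23, b_5 = 12, b_6 = 11, b_7 = 23, b_8 = 10, b_9 = 9, b_{10} = 19, b_{11} = 4, b_{12} = 23, b_{13} = 3, b_{14} = 2, b_{15} = 5, b_{16} = 7, b_{17} = 12, b_{18} = 19, b_{19} = 7, b_{20} = 2, b_{21} = 9, b_{22} = 11, b_{23} = 20, b_{24} = 7, b_{25} = 3, b_{26} = 10.
The sequence repeats with period 24.
(1528 - 1) mod 24 = 15, so b_{1528} = b_{16} = 7.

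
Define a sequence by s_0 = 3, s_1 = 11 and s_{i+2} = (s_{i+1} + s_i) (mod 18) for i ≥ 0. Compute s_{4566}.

13

We have s_0 = 3, s_1 = 11, s_2 = 14, s_3 = 7, s_4 = 3, s_5 = 10, s_6 = 13, s_7 = 5, s_8 = 0, s_9 = 5, s_{10} = 5, s_{11} = 10, s_{12} = 15, s_{13} = 7, s_{14} = 4, s_{15} = 11, s_{16} = 15, s_{17} = 8, s_{18} = 5, s_{19} = 13, s_{20} = 0, s_{21} = 13, s_{22} = 13, s_{23} = 8, s_{24} = 3, s_{25} = 11.
Since (s_{24}, s_{25}) = (s_0, s_1) = (3, 11) (two consecutive terms determine the rest), the sequence is periodic with period 24.
So s_{4566} = s_{0 + ((4566-0) mod 24)} = s_6 = 13.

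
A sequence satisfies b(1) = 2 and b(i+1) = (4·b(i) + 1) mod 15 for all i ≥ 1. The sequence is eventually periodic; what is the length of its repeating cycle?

6

Computing terms: b(1) = 2, b(2) = 9, b(3) = 7, b(4) = 14, b(5) = 12, b(6) = 4, b(7) = 2.
Since b(7) = b(1) = 2, the sequence is periodic with period 6.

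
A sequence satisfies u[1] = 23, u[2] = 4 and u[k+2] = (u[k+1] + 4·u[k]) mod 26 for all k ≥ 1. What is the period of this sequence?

12

We have u[1] = 23, u[2] = 4, u[3] = 18, u[4] = 8, u[5] = 2, u[6] = 8, u[7] = 16, u[8] = 22, u[9] = 8, u[10] = 18, u[11] = 24, u[12] = 18, u[13] = 10, u[14] = 4, u[15] = 18.
Since (u[14], u[15]) = (u[2], u[3]) = (4, 18) (two consecutive terms determine the rest), the sequence is eventually periodic: after a pre-period of length 1 it cycles with period 12.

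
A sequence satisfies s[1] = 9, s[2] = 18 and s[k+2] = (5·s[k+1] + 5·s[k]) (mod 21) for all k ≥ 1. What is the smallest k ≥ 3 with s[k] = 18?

9

Listing terms: s[1] = 9,  s[2] = 18,  s[3] = 9,  s[4] = 9,  s[5] = 6,  s[6] = 12,  s[7] = 6,  s[8] = 6,  s[9] = 18,  s[10] = 15,  s[11] = 18,  s[12] = 18,  s[13] = 12,  s[14] = 3,  s[15] = 12,  s[16] = 12,  s[17] = 15,  s[18] = 9,  s[19] = 15,  s[20] = 15,  s[21] = 3,  s[22] = 6,  s[23] = 3,  s[24] = 3,  s[25] = 9,  s[26] = 18.
The sequence repeats with period 24.
The value 18 first appears (with k ≥ 3) at s[9].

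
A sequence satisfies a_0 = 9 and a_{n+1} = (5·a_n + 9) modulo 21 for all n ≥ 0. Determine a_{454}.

15

Computing terms: a_0 = 9, a_1 = 12, a_2 = 6, a_3 = 18, a_4 = 15, a_5 = 0, a_6 = 9.
The sequence repeats with period 6.
So a_{454} = a_{0 + ((454-0) mod 6)} = a_4 = 15.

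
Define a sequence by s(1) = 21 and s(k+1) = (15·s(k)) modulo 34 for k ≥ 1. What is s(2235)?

s(1) = 21, s(2) = 9, s(3) = 33, s(4) = 19, s(5) = 13, s(6) = 25, s(7) = 1, s(8) = 15, s(9) = 21.
The sequence repeats with period 8.
So s(2235) = s(1 + ((2235-1) mod 8)) = s(3) = 33.

33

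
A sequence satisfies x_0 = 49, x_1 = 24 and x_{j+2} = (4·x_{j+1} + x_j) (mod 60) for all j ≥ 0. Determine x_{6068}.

53

We have x_0 = 49,  x_1 = 24,  x_2 = 25,  x_3 = 4,  x_4 = 41,  x_5 = 48,  x_6 = 53,  x_7 = 20,  x_8 = 13,  x_9 = 12,  x_{10} = 1,  x_{11} = 16,  x_{12} = 5,  x_{13} = 36,  x_{14} = 29,  x_{15} = 32,  x_{16} = 37,  x_{17} = 0,  x_{18} = 37,  x_{19} = 28,  x_{20} = 29,  x_{21} = 24,  x_{22} = 5,  x_{23} = 44,  x_{24} = 1,  x_{25} = 48,  x_{26} = 13,  x_{27} = 40,  x_{28} = 53,  x_{29} = 12,  x_{30} = 41,  x_{31} = 56,  x_{32} = 25,  x_{33} = 36,  x_{34} = 49,  x_{35} = 52,  x_{36} = 17,  x_{37} = 0,  x_{38} = 17,  x_{39} = 8,  x_{40} = 49,  x_{41} = 24.
The sequence repeats with period 40.
So x_{6068} = x_{0 + ((6068-0) mod 40)} = x_{28} = 53.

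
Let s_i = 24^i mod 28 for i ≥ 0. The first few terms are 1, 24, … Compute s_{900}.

Computing terms: s_0 = 1,  s_1 = 24,  s_2 = 16,  s_3 = 20,  s_4 = 4,  s_5 = 12,  s_6 = 8,  s_7 = 24.
Since s_7 = s_1 = 24, the sequence is eventually periodic: after a pre-period of length 1 it cycles with period 6.
For i ≥ 1, s_i depends only on (i - 1) mod 6. (900 - 1) mod 6 = 5, so s_{900} = s_6 = 8.

8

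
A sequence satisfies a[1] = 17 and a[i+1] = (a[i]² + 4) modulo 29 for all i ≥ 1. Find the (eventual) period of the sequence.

11

We have a[1] = 17,  a[2] = 3,  a[3] = 13,  a[4] = 28,  a[5] = 5,  a[6] = 0,  a[7] = 4,  a[8] = 20,  a[9] = 27,  a[10] = 8,  a[11] = 10,  a[12] = 17.
Since a[12] = a[1] = 17, the sequence is periodic with period 11.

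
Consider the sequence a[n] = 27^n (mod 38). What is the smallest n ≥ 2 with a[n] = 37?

We have a[1] = 27; a[2] = 7; a[3] = 37; a[4] = 11; a[5] = 31; a[6] = 1; a[7] = 27.
The sequence repeats with period 6.
The value 37 first appears (with n ≥ 2) at a[3].

3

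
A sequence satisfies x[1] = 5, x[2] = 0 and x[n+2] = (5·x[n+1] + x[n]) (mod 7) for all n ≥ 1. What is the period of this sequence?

6

We have x[1] = 5; x[2] = 0; x[3] = 5; x[4] = 4; x[5] = 4; x[6] = 3; x[7] = 5; x[8] = 0.
Since (x[7], x[8]) = (x[1], x[2]) = (5, 0) (two consecutive terms determine the rest), the sequence is periodic with period 6.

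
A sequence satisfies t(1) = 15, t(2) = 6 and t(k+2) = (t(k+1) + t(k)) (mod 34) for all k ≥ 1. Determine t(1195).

t(1) = 15, t(2) = 6, t(3) = 21, t(4) = 27, t(5) = 14, t(6) = 7, t(7) = 21, t(8) = 28, t(9) = 15, t(10) = 9, t(11) = 24, t(12) = 33, t(13) = 23, t(14) = 22, t(15) = 11, t(16) = 33, t(17) = 10, t(18) = 9, t(19) = 19, t(20) = 28, t(21) = 13, t(22) = 7, t(23) = 20, t(24) = 27, t(25) = 13, t(26) = 6, t(27) = 19, t(28) = 25, t(29) = 10, t(30) = 1, t(31) = 11, t(32) = 12, t(33) = 23, t(34) = 1, t(35) = 24, t(36) = 25, t(37) = 15, t(38) = 6.
Since (t(37), t(38)) = (t(1), t(2)) = (15, 6) (two consecutive terms determine the rest), the sequence is periodic with period 36.
(1195 - 1) mod 36 = 6, so t(1195) = t(7) = 21.

21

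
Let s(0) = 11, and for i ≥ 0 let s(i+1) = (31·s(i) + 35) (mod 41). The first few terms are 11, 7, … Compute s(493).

Computing terms: s(0) = 11; s(1) = 7; s(2) = 6; s(3) = 16; s(4) = 39; s(5) = 14; s(6) = 18; s(7) = 19; s(8) = 9; s(9) = 27; s(10) = 11.
The sequence repeats with period 10.
So s(493) = s(0 + ((493-0) mod 10)) = s(3) = 16.

16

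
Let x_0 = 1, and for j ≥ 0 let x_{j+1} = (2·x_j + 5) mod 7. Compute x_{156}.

x_0 = 1,  x_1 = 0,  x_2 = 5,  x_3 = 1.
Since x_3 = x_0 = 1, the sequence is periodic with period 3.
So x_{156} = x_{0 + ((156-0) mod 3)} = x_0 = 1.

1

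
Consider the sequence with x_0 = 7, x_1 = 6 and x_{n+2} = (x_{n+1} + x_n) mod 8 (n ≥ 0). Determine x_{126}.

3

Listing terms: x_0 = 7,  x_1 = 6,  x_2 = 5,  x_3 = 3,  x_4 = 0,  x_5 = 3,  x_6 = 3,  x_7 = 6,  x_8 = 1,  x_9 = 7,  x_{10} = 0,  x_{11} = 7,  x_{12} = 7,  x_{13} = 6.
Since (x_{12}, x_{13}) = (x_0, x_1) = (7, 6) (two consecutive terms determine the rest), the sequence is periodic with period 12.
(126 - 0) mod 12 = 6, so x_{126} = x_6 = 3.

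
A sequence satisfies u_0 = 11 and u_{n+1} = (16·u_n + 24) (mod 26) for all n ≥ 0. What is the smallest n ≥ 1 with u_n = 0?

u_0 = 11; u_1 = 18; u_2 = 0; u_3 = 24; u_4 = 18.
Since u_4 = u_1 = 18, the sequence is eventually periodic: after a pre-period of length 1 it cycles with period 3.
The value 0 first appears (with n ≥ 1) at u_2.

2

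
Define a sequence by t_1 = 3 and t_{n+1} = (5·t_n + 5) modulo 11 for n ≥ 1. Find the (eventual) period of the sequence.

5

Listing terms: t_1 = 3; t_2 = 9; t_3 = 6; t_4 = 2; t_5 = 4; t_6 = 3.
The sequence repeats with period 5.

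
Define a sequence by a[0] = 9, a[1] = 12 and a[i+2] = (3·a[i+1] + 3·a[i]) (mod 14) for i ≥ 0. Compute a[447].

11

Computing terms: a[0] = 9, a[1] = 12, a[2] = 7, a[3] = 1, a[4] = 10, a[5] = 5, a[6] = 3, a[7] = 10, a[8] = 11, a[9] = 7, a[10] = 12, a[11] = 1, a[12] = 11, a[13] = 8, a[14] = 1, a[15] = 13, a[16] = 0, a[17] = 11, a[18] = 5, a[19] = 6, a[20] = 5, a[21] = 5, a[22] = 2, a[23] = 7, a[24] = 13, a[25] = 4, a[26] = 9, a[27] = 11, a[28] = 4, a[29] = 3, a[30] = 7, a[31] = 2, a[32] = 13, a[33] = 3, a[34] = 6, a[35] = 13, a[36] = 1, a[37] = 0, a[38] = 3, a[39] = 9, a[40] = 8, a[41] = 9, a[42] = 9, a[43] = 12.
Since (a[42], a[43]) = (a[0], a[1]) = (9, 12) (two consecutive terms determine the rest), the sequence is periodic with period 42.
So a[447] = a[0 + ((447-0) mod 42)] = a[27] = 11.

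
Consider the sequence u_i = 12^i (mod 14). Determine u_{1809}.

Listing terms: u_1 = 12,  u_2 = 4,  u_3 = 6,  u_4 = 2,  u_5 = 10,  u_6 = 8,  u_7 = 12.
The sequence repeats with period 6.
(1809 - 1) mod 6 = 2, so u_{1809} = u_3 = 6.

6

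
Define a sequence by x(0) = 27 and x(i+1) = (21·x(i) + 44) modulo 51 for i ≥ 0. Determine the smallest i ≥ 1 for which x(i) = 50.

1

Listing terms: x(0) = 27, x(1) = 50, x(2) = 23, x(3) = 17, x(4) = 44, x(5) = 50.
Since x(5) = x(1) = 50, the sequence is eventually periodic: after a pre-period of length 1 it cycles with period 4.
The value 50 first appears (with i ≥ 1) at x(1).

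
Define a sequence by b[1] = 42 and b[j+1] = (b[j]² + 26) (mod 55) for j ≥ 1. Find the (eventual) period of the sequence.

6

We have b[1] = 42,  b[2] = 30,  b[3] = 46,  b[4] = 52,  b[5] = 35,  b[6] = 41,  b[7] = 2,  b[8] = 30.
Since b[8] = b[2] = 30, the sequence is eventually periodic: after a pre-period of length 1 it cycles with period 6.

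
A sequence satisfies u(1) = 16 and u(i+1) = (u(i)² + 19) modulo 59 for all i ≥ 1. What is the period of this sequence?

4

Listing terms: u(1) = 16,  u(2) = 39,  u(3) = 6,  u(4) = 55,  u(5) = 35,  u(6) = 5,  u(7) = 44,  u(8) = 8,  u(9) = 24,  u(10) = 5.
Since u(10) = u(6) = 5, the sequence is eventually periodic: after a pre-period of length 5 it cycles with period 4.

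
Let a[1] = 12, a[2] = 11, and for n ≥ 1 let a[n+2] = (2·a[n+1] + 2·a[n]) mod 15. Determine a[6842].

a[1] = 12, a[2] = 11, a[3] = 1, a[4] = 9, a[5] = 5, a[6] = 13, a[7] = 6, a[8] = 8, a[9] = 13, a[10] = 12, a[11] = 5, a[12] = 4, a[13] = 3, a[14] = 14, a[15] = 4, a[16] = 6, a[17] = 5, a[18] = 7, a[19] = 9, a[20] = 2, a[21] = 7, a[22] = 3, a[23] = 5, a[24] = 1, a[25] = 12, a[26] = 11.
The sequence repeats with period 24.
So a[6842] = a[1 + ((6842-1) mod 24)] = a[2] = 11.

11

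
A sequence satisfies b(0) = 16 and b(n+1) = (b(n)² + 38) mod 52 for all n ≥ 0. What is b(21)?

42

We have b(0) = 16,  b(1) = 34,  b(2) = 50,  b(3) = 42,  b(4) = 34.
Since b(4) = b(1) = 34, the sequence is eventually periodic: after a pre-period of length 1 it cycles with period 3.
For n ≥ 1, b(n) depends only on (n - 1) mod 3. (21 - 1) mod 3 = 2, so b(21) = b(3) = 42.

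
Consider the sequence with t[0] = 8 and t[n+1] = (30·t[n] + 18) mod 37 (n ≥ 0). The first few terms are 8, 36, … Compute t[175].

16

Computing terms: t[0] = 8, t[1] = 36, t[2] = 25, t[3] = 28, t[4] = 7, t[5] = 6, t[6] = 13, t[7] = 1, t[8] = 11, t[9] = 15, t[10] = 24, t[11] = 35, t[12] = 32, t[13] = 16, t[14] = 17, t[15] = 10, t[16] = 22, t[17] = 12, t[18] = 8.
The sequence repeats with period 18.
So t[175] = t[0 + ((175-0) mod 18)] = t[13] = 16.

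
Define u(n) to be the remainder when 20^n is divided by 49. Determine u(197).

20

Listing terms: u(0) = 1,  u(1) = 20,  u(2) = 8,  u(3) = 13,  u(4) = 15,  u(5) = 6,  u(6) = 22,  u(7) = 48,  u(8) = 29,  u(9) = 41,  u(10) = 36,  u(11) = 34,  u(12) = 43,  u(13) = 27,  u(14) = 1.
The sequence repeats with period 14.
(197 - 0) mod 14 = 1, so u(197) = u(1) = 20.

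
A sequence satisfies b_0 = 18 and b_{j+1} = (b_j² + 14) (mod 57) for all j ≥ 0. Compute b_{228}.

18

Listing terms: b_0 = 18,  b_1 = 53,  b_2 = 30,  b_3 = 2,  b_4 = 18.
The sequence repeats with period 4.
So b_{228} = b_{0 + ((228-0) mod 4)} = b_0 = 18.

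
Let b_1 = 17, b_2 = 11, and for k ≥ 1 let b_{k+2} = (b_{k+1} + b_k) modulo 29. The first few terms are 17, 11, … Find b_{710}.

6

We have b_1 = 17, b_2 = 11, b_3 = 28, b_4 = 10, b_5 = 9, b_6 = 19, b_7 = 28, b_8 = 18, b_9 = 17, b_{10} = 6, b_{11} = 23, b_{12} = 0, b_{13} = 23, b_{14} = 23, b_{15} = 17, b_{16} = 11.
The sequence repeats with period 14.
(710 - 1) mod 14 = 9, so b_{710} = b_{10} = 6.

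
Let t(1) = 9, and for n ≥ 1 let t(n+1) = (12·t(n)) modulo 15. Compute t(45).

Computing terms: t(1) = 9, t(2) = 3, t(3) = 6, t(4) = 12, t(5) = 9.
Since t(5) = t(1) = 9, the sequence is periodic with period 4.
So t(45) = t(1 + ((45-1) mod 4)) = t(1) = 9.

9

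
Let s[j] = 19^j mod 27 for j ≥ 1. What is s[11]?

10

Listing terms: s[1] = 19, s[2] = 10, s[3] = 1, s[4] = 19.
Since s[4] = s[1] = 19, the sequence is periodic with period 3.
(11 - 1) mod 3 = 1, so s[11] = s[2] = 10.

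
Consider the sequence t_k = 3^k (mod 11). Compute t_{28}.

5

Listing terms: t_0 = 1, t_1 = 3, t_2 = 9, t_3 = 5, t_4 = 4, t_5 = 1.
The sequence repeats with period 5.
So t_{28} = t_{0 + ((28-0) mod 5)} = t_3 = 5.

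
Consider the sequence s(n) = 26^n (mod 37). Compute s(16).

26

s(1) = 26; s(2) = 10; s(3) = 1; s(4) = 26.
Since s(4) = s(1) = 26, the sequence is periodic with period 3.
So s(16) = s(1 + ((16-1) mod 3)) = s(1) = 26.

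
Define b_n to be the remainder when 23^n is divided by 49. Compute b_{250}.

b_0 = 1; b_1 = 23; b_2 = 39; b_3 = 15; b_4 = 2; b_5 = 46; b_6 = 29; b_7 = 30; b_8 = 4; b_9 = 43; b_{10} = 9; b_{11} = 11; b_{12} = 8; b_{13} = 37; b_{14} = 18; b_{15} = 22; b_{16} = 16; b_{17} = 25; b_{18} = 36; b_{19} = 44; b_{20} = 32; b_{21} = 1.
Since b_{21} = b_0 = 1, the sequence is periodic with period 21.
(250 - 0) mod 21 = 19, so b_{250} = b_{19} = 44.

44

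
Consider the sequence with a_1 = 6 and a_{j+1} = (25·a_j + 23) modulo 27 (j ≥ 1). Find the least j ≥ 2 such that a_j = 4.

18

a_1 = 6, a_2 = 11, a_3 = 1, a_4 = 21, a_5 = 8, a_6 = 7, a_7 = 9, a_8 = 5, a_9 = 13, a_{10} = 24, a_{11} = 2, a_{12} = 19, a_{13} = 12, a_{14} = 26, a_{15} = 25, a_{16} = 0, a_{17} = 23, a_{18} = 4, a_{19} = 15, a_{20} = 20, a_{21} = 10, a_{22} = 3, a_{23} = 17, a_{24} = 16, a_{25} = 18, a_{26} = 14, a_{27} = 22, a_{28} = 6.
Since a_{28} = a_1 = 6, the sequence is periodic with period 27.
The value 4 first appears (with j ≥ 2) at a_{18}.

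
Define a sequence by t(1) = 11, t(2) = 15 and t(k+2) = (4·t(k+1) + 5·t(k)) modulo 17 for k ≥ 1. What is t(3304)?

Computing terms: t(1) = 11, t(2) = 15, t(3) = 13, t(4) = 8, t(5) = 12, t(6) = 3, t(7) = 4, t(8) = 14, t(9) = 8, t(10) = 0, t(11) = 6, t(12) = 7, t(13) = 7, t(14) = 12, t(15) = 15, t(16) = 1, t(17) = 11, t(18) = 15.
Since (t(17), t(18)) = (t(1), t(2)) = (11, 15) (two consecutive terms determine the rest), the sequence is periodic with period 16.
So t(3304) = t(1 + ((3304-1) mod 16)) = t(8) = 14.

14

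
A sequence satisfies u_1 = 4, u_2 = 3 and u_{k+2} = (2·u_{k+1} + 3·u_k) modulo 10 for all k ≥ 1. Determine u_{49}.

4

u_1 = 4,  u_2 = 3,  u_3 = 8,  u_4 = 5,  u_5 = 4,  u_6 = 3.
The sequence repeats with period 4.
So u_{49} = u_{1 + ((49-1) mod 4)} = u_1 = 4.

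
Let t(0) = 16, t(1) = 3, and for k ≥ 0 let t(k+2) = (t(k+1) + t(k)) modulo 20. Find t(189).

t(0) = 16, t(1) = 3, t(2) = 19, t(3) = 2, t(4) = 1, t(5) = 3, t(6) = 4, t(7) = 7, t(8) = 11, t(9) = 18, t(10) = 9, t(11) = 7, t(12) = 16, t(13) = 3.
Since (t(12), t(13)) = (t(0), t(1)) = (16, 3) (two consecutive terms determine the rest), the sequence is periodic with period 12.
(189 - 0) mod 12 = 9, so t(189) = t(9) = 18.

18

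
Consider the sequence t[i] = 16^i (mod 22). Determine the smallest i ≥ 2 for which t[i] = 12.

Computing terms: t[1] = 16,  t[2] = 14,  t[3] = 4,  t[4] = 20,  t[5] = 12,  t[6] = 16.
The sequence repeats with period 5.
The value 12 first appears (with i ≥ 2) at t[5].

5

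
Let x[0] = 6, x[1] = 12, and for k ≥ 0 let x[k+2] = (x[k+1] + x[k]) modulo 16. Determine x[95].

x[0] = 6; x[1] = 12; x[2] = 2; x[3] = 14; x[4] = 0; x[5] = 14; x[6] = 14; x[7] = 12; x[8] = 10; x[9] = 6; x[10] = 0; x[11] = 6; x[12] = 6; x[13] = 12.
Since (x[12], x[13]) = (x[0], x[1]) = (6, 12) (two consecutive terms determine the rest), the sequence is periodic with period 12.
(95 - 0) mod 12 = 11, so x[95] = x[11] = 6.

6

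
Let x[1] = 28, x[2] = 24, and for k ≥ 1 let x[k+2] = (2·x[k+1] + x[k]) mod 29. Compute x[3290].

Listing terms: x[1] = 28,  x[2] = 24,  x[3] = 18,  x[4] = 2,  x[5] = 22,  x[6] = 17,  x[7] = 27,  x[8] = 13,  x[9] = 24,  x[10] = 3,  x[11] = 1,  x[12] = 5,  x[13] = 11,  x[14] = 27,  x[15] = 7,  x[16] = 12,  x[17] = 2,  x[18] = 16,  x[19] = 5,  x[20] = 26,  x[21] = 28,  x[22] = 24.
Since (x[21], x[22]) = (x[1], x[2]) = (28, 24) (two consecutive terms determine the rest), the sequence is periodic with period 20.
(3290 - 1) mod 20 = 9, so x[3290] = x[10] = 3.

3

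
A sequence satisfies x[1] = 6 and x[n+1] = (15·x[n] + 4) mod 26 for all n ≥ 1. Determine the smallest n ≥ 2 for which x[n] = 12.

x[1] = 6,  x[2] = 16,  x[3] = 10,  x[4] = 24,  x[5] = 0,  x[6] = 4,  x[7] = 12,  x[8] = 2,  x[9] = 8,  x[10] = 20,  x[11] = 18,  x[12] = 14,  x[13] = 6.
Since x[13] = x[1] = 6, the sequence is periodic with period 12.
The value 12 first appears (with n ≥ 2) at x[7].

7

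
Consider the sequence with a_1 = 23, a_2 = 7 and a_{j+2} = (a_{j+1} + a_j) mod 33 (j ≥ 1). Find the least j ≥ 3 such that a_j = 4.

4

a_1 = 23; a_2 = 7; a_3 = 30; a_4 = 4; a_5 = 1; a_6 = 5; a_7 = 6; a_8 = 11; a_9 = 17; a_{10} = 28; a_{11} = 12; a_{12} = 7; a_{13} = 19; a_{14} = 26; a_{15} = 12; a_{16} = 5; a_{17} = 17; a_{18} = 22; a_{19} = 6; a_{20} = 28; a_{21} = 1; a_{22} = 29; a_{23} = 30; a_{24} = 26; a_{25} = 23; a_{26} = 16; a_{27} = 6; a_{28} = 22; a_{29} = 28; a_{30} = 17; a_{31} = 12; a_{32} = 29; a_{33} = 8; a_{34} = 4; a_{35} = 12; a_{36} = 16; a_{37} = 28; a_{38} = 11; a_{39} = 6; a_{40} = 17; a_{41} = 23; a_{42} = 7.
The sequence repeats with period 40.
The value 4 first appears (with j ≥ 3) at a_4.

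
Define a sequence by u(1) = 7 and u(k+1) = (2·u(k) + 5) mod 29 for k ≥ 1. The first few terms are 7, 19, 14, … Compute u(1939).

u(1) = 7, u(2) = 19, u(3) = 14, u(4) = 4, u(5) = 13, u(6) = 2, u(7) = 9, u(8) = 23, u(9) = 22, u(10) = 20, u(11) = 16, u(12) = 8, u(13) = 21, u(14) = 18, u(15) = 12, u(16) = 0, u(17) = 5, u(18) = 15, u(19) = 6, u(20) = 17, u(21) = 10, u(22) = 25, u(23) = 26, u(24) = 28, u(25) = 3, u(26) = 11, u(27) = 27, u(28) = 1, u(29) = 7.
The sequence repeats with period 28.
So u(1939) = u(1 + ((1939-1) mod 28)) = u(7) = 9.

9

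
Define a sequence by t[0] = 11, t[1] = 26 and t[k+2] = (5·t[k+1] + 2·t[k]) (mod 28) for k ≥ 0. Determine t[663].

16

We have t[0] = 11; t[1] = 26; t[2] = 12; t[3] = 0; t[4] = 24; t[5] = 8; t[6] = 4; t[7] = 8; t[8] = 20; t[9] = 4; t[10] = 4; t[11] = 0; t[12] = 8; t[13] = 12; t[14] = 20; t[15] = 12; t[16] = 16; t[17] = 20; t[18] = 20; t[19] = 0; t[20] = 12; t[21] = 4; t[22] = 16; t[23] = 4; t[24] = 24; t[25] = 16; t[26] = 16; t[27] = 0; t[28] = 4; t[29] = 20; t[30] = 24; t[31] = 20; t[32] = 8; t[33] = 24; t[34] = 24; t[35] = 0; t[36] = 20; t[37] = 16; t[38] = 8; t[39] = 16; t[40] = 12; t[41] = 8; t[42] = 8; t[43] = 0; t[44] = 16; t[45] = 24; t[46] = 12; t[47] = 24; t[48] = 4; t[49] = 12; t[50] = 12; t[51] = 0.
Since (t[50], t[51]) = (t[2], t[3]) = (12, 0) (two consecutive terms determine the rest), the sequence is eventually periodic: after a pre-period of length 2 it cycles with period 48.
For k ≥ 2, t[k] depends only on (k - 2) mod 48. (663 - 2) mod 48 = 37, so t[663] = t[39] = 16.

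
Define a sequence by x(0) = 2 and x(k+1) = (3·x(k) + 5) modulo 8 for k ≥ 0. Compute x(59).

We have x(0) = 2; x(1) = 3; x(2) = 6; x(3) = 7; x(4) = 2.
The sequence repeats with period 4.
(59 - 0) mod 4 = 3, so x(59) = x(3) = 7.

7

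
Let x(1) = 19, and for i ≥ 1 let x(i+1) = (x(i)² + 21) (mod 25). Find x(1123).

Listing terms: x(1) = 19; x(2) = 7; x(3) = 20; x(4) = 21; x(5) = 12; x(6) = 15; x(7) = 21.
Since x(7) = x(4) = 21, the sequence is eventually periodic: after a pre-period of length 3 it cycles with period 3.
For i ≥ 4, x(i) depends only on (i - 4) mod 3. (1123 - 4) mod 3 = 0, so x(1123) = x(4) = 21.

21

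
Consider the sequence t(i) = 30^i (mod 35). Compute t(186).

15

Computing terms: t(1) = 30, t(2) = 25, t(3) = 15, t(4) = 30.
Since t(4) = t(1) = 30, the sequence is periodic with period 3.
(186 - 1) mod 3 = 2, so t(186) = t(3) = 15.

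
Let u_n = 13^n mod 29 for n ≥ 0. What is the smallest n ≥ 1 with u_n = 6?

5

Computing terms: u_0 = 1,  u_1 = 13,  u_2 = 24,  u_3 = 22,  u_4 = 25,  u_5 = 6,  u_6 = 20,  u_7 = 28,  u_8 = 16,  u_9 = 5,  u_{10} = 7,  u_{11} = 4,  u_{12} = 23,  u_{13} = 9,  u_{14} = 1.
Since u_{14} = u_0 = 1, the sequence is periodic with period 14.
The value 6 first appears (with n ≥ 1) at u_5.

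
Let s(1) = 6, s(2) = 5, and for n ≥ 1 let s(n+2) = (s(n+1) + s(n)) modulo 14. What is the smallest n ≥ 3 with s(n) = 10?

Listing terms: s(1) = 6, s(2) = 5, s(3) = 11, s(4) = 2, s(5) = 13, s(6) = 1, s(7) = 0, s(8) = 1, s(9) = 1, s(10) = 2, s(11) = 3, s(12) = 5, s(13) = 8, s(14) = 13, s(15) = 7, s(16) = 6, s(17) = 13, s(18) = 5, s(19) = 4, s(20) = 9, s(21) = 13, s(22) = 8, s(23) = 7, s(24) = 1, s(25) = 8, s(26) = 9, s(27) = 3, s(28) = 12, s(29) = 1, s(30) = 13, s(31) = 0, s(32) = 13, s(33) = 13, s(34) = 12, s(35) = 11, s(36) = 9, s(37) = 6, s(38) = 1, s(39) = 7, s(40) = 8, s(41) = 1, s(42) = 9, s(43) = 10, s(44) = 5, s(45) = 1, s(46) = 6, s(47) = 7, s(48) = 13, s(49) = 6, s(50) = 5.
Since (s(49), s(50)) = (s(1), s(2)) = (6, 5) (two consecutive terms determine the rest), the sequence is periodic with period 48.
The value 10 first appears (with n ≥ 3) at s(43).

43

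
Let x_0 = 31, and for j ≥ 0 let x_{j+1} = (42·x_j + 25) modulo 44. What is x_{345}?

Computing terms: x_0 = 31, x_1 = 7, x_2 = 11, x_3 = 3, x_4 = 19, x_5 = 31.
Since x_5 = x_0 = 31, the sequence is periodic with period 5.
So x_{345} = x_{0 + ((345-0) mod 5)} = x_0 = 31.

31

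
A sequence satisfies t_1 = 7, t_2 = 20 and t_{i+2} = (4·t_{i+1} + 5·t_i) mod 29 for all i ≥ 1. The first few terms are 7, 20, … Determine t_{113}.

7

t_1 = 7, t_2 = 20, t_3 = 28, t_4 = 9, t_5 = 2, t_6 = 24, t_7 = 19, t_8 = 22, t_9 = 9, t_{10} = 1, t_{11} = 20, t_{12} = 27, t_{13} = 5, t_{14} = 10, t_{15} = 7, t_{16} = 20.
Since (t_{15}, t_{16}) = (t_1, t_2) = (7, 20) (two consecutive terms determine the rest), the sequence is periodic with period 14.
(113 - 1) mod 14 = 0, so t_{113} = t_1 = 7.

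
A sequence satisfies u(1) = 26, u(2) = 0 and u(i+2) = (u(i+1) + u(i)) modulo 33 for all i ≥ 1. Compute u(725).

19

Listing terms: u(1) = 26; u(2) = 0; u(3) = 26; u(4) = 26; u(5) = 19; u(6) = 12; u(7) = 31; u(8) = 10; u(9) = 8; u(10) = 18; u(11) = 26; u(12) = 11; u(13) = 4; u(14) = 15; u(15) = 19; u(16) = 1; u(17) = 20; u(18) = 21; u(19) = 8; u(20) = 29; u(21) = 4; u(22) = 0; u(23) = 4; u(24) = 4; u(25) = 8; u(26) = 12; u(27) = 20; u(28) = 32; u(29) = 19; u(30) = 18; u(31) = 4; u(32) = 22; u(33) = 26; u(34) = 15; u(35) = 8; u(36) = 23; u(37) = 31; u(38) = 21; u(39) = 19; u(40) = 7; u(41) = 26; u(42) = 0.
The sequence repeats with period 40.
So u(725) = u(1 + ((725-1) mod 40)) = u(5) = 19.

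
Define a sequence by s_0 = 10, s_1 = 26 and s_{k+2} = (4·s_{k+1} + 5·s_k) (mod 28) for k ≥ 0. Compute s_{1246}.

2

We have s_0 = 10, s_1 = 26, s_2 = 14, s_3 = 18, s_4 = 2, s_5 = 14, s_6 = 10, s_7 = 26.
The sequence repeats with period 6.
So s_{1246} = s_{0 + ((1246-0) mod 6)} = s_4 = 2.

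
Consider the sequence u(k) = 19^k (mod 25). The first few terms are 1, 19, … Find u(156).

Computing terms: u(0) = 1,  u(1) = 19,  u(2) = 11,  u(3) = 9,  u(4) = 21,  u(5) = 24,  u(6) = 6,  u(7) = 14,  u(8) = 16,  u(9) = 4,  u(10) = 1.
The sequence repeats with period 10.
So u(156) = u(0 + ((156-0) mod 10)) = u(6) = 6.

6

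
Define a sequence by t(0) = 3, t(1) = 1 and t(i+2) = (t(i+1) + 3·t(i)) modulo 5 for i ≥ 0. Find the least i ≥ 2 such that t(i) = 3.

Listing terms: t(0) = 3,  t(1) = 1,  t(2) = 0,  t(3) = 3,  t(4) = 3,  t(5) = 2,  t(6) = 1,  t(7) = 2,  t(8) = 0,  t(9) = 1,  t(10) = 1,  t(11) = 4,  t(12) = 2,  t(13) = 4,  t(14) = 0,  t(15) = 2,  t(16) = 2,  t(17) = 3,  t(18) = 4,  t(19) = 3,  t(20) = 0,  t(21) = 4,  t(22) = 4,  t(23) = 1,  t(24) = 3,  t(25) = 1.
Since (t(24), t(25)) = (t(0), t(1)) = (3, 1) (two consecutive terms determine the rest), the sequence is periodic with period 24.
The value 3 first appears (with i ≥ 2) at t(3).

3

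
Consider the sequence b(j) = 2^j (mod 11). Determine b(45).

Listing terms: b(1) = 2; b(2) = 4; b(3) = 8; b(4) = 5; b(5) = 10; b(6) = 9; b(7) = 7; b(8) = 3; b(9) = 6; b(10) = 1; b(11) = 2.
Since b(11) = b(1) = 2, the sequence is periodic with period 10.
(45 - 1) mod 10 = 4, so b(45) = b(5) = 10.

10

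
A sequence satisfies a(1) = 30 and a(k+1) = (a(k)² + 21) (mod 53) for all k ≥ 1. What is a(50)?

20

a(1) = 30, a(2) = 20, a(3) = 50, a(4) = 30.
Since a(4) = a(1) = 30, the sequence is periodic with period 3.
(50 - 1) mod 3 = 1, so a(50) = a(2) = 20.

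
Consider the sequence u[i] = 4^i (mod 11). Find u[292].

We have u[0] = 1; u[1] = 4; u[2] = 5; u[3] = 9; u[4] = 3; u[5] = 1.
The sequence repeats with period 5.
(292 - 0) mod 5 = 2, so u[292] = u[2] = 5.

5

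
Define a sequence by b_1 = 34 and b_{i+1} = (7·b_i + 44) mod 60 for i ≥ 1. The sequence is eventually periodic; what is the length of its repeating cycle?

12

Listing terms: b_1 = 34,  b_2 = 42,  b_3 = 38,  b_4 = 10,  b_5 = 54,  b_6 = 2,  b_7 = 58,  b_8 = 30,  b_9 = 14,  b_{10} = 22,  b_{11} = 18,  b_{12} = 50,  b_{13} = 34.
Since b_{13} = b_1 = 34, the sequence is periodic with period 12.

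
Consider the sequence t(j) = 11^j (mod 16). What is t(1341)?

t(0) = 1,  t(1) = 11,  t(2) = 9,  t(3) = 3,  t(4) = 1.
Since t(4) = t(0) = 1, the sequence is periodic with period 4.
(1341 - 0) mod 4 = 1, so t(1341) = t(1) = 11.

11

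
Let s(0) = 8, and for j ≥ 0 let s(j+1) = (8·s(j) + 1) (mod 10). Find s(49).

5

Listing terms: s(0) = 8; s(1) = 5; s(2) = 1; s(3) = 9; s(4) = 3; s(5) = 5.
Since s(5) = s(1) = 5, the sequence is eventually periodic: after a pre-period of length 1 it cycles with period 4.
For j ≥ 1, s(j) depends only on (j - 1) mod 4. (49 - 1) mod 4 = 0, so s(49) = s(1) = 5.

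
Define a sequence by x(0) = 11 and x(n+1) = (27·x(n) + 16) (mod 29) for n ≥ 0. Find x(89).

Listing terms: x(0) = 11,  x(1) = 23,  x(2) = 28,  x(3) = 18,  x(4) = 9,  x(5) = 27,  x(6) = 20,  x(7) = 5,  x(8) = 6,  x(9) = 4,  x(10) = 8,  x(11) = 0,  x(12) = 16,  x(13) = 13,  x(14) = 19,  x(15) = 7,  x(16) = 2,  x(17) = 12,  x(18) = 21,  x(19) = 3,  x(20) = 10,  x(21) = 25,  x(22) = 24,  x(23) = 26,  x(24) = 22,  x(25) = 1,  x(26) = 14,  x(27) = 17,  x(28) = 11.
Since x(28) = x(0) = 11, the sequence is periodic with period 28.
(89 - 0) mod 28 = 5, so x(89) = x(5) = 27.

27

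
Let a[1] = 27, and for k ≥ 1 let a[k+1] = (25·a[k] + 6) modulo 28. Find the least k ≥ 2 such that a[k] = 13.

Listing terms: a[1] = 27,  a[2] = 9,  a[3] = 7,  a[4] = 13,  a[5] = 23,  a[6] = 21,  a[7] = 27.
Since a[7] = a[1] = 27, the sequence is periodic with period 6.
The value 13 first appears (with k ≥ 2) at a[4].

4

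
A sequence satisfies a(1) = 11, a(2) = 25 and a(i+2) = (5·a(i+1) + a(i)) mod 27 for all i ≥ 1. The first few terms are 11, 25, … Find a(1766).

Listing terms: a(1) = 11; a(2) = 25; a(3) = 1; a(4) = 3; a(5) = 16; a(6) = 2; a(7) = 26; a(8) = 24; a(9) = 11; a(10) = 25.
The sequence repeats with period 8.
(1766 - 1) mod 8 = 5, so a(1766) = a(6) = 2.

2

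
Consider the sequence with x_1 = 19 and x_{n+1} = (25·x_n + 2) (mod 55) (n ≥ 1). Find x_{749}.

Computing terms: x_1 = 19, x_2 = 37, x_3 = 47, x_4 = 22, x_5 = 2, x_6 = 52, x_7 = 37.
Since x_7 = x_2 = 37, the sequence is eventually periodic: after a pre-period of length 1 it cycles with period 5.
For n ≥ 2, x_n depends only on (n - 2) mod 5. (749 - 2) mod 5 = 2, so x_{749} = x_4 = 22.

22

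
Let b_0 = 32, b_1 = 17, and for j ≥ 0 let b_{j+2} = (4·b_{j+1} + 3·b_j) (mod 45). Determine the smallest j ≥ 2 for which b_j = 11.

5

b_0 = 32,  b_1 = 17,  b_2 = 29,  b_3 = 32,  b_4 = 35,  b_5 = 11,  b_6 = 14,  b_7 = 44,  b_8 = 38,  b_9 = 14,  b_{10} = 35,  b_{11} = 2,  b_{12} = 23,  b_{13} = 8,  b_{14} = 11,  b_{15} = 23,  b_{16} = 35,  b_{17} = 29,  b_{18} = 41,  b_{19} = 26,  b_{20} = 2,  b_{21} = 41,  b_{22} = 35,  b_{23} = 38,  b_{24} = 32,  b_{25} = 17.
The sequence repeats with period 24.
The value 11 first appears (with j ≥ 2) at b_5.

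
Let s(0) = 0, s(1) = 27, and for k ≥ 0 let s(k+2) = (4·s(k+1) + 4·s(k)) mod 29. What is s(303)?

s(0) = 0,  s(1) = 27,  s(2) = 21,  s(3) = 18,  s(4) = 11,  s(5) = 0,  s(6) = 15,  s(7) = 2,  s(8) = 10,  s(9) = 19,  s(10) = 0,  s(11) = 18,  s(12) = 14,  s(13) = 12,  s(14) = 17,  s(15) = 0,  s(16) = 10,  s(17) = 11,  s(18) = 26,  s(19) = 3,  s(20) = 0,  s(21) = 12,  s(22) = 19,  s(23) = 8,  s(24) = 21,  s(25) = 0,  s(26) = 26,  s(27) = 17,  s(28) = 27,  s(29) = 2,  s(30) = 0,  s(31) = 8,  s(32) = 3,  s(33) = 15,  s(34) = 14,  s(35) = 0,  s(36) = 27.
Since (s(35), s(36)) = (s(0), s(1)) = (0, 27) (two consecutive terms determine the rest), the sequence is periodic with period 35.
(303 - 0) mod 35 = 23, so s(303) = s(23) = 8.

8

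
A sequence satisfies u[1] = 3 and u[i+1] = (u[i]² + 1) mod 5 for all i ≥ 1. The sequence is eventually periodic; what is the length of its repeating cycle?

We have u[1] = 3, u[2] = 0, u[3] = 1, u[4] = 2, u[5] = 0.
Since u[5] = u[2] = 0, the sequence is eventually periodic: after a pre-period of length 1 it cycles with period 3.

3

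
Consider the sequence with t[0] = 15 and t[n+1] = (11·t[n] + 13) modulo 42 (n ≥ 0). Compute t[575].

4

Listing terms: t[0] = 15; t[1] = 10; t[2] = 39; t[3] = 22; t[4] = 3; t[5] = 4; t[6] = 15.
Since t[6] = t[0] = 15, the sequence is periodic with period 6.
So t[575] = t[0 + ((575-0) mod 6)] = t[5] = 4.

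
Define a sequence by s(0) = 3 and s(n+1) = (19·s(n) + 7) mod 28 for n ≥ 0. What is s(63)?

4

s(0) = 3, s(1) = 8, s(2) = 19, s(3) = 4, s(4) = 27, s(5) = 16, s(6) = 3.
Since s(6) = s(0) = 3, the sequence is periodic with period 6.
(63 - 0) mod 6 = 3, so s(63) = s(3) = 4.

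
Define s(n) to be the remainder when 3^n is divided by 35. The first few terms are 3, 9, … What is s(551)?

12

s(1) = 3,  s(2) = 9,  s(3) = 27,  s(4) = 11,  s(5) = 33,  s(6) = 29,  s(7) = 17,  s(8) = 16,  s(9) = 13,  s(10) = 4,  s(11) = 12,  s(12) = 1,  s(13) = 3.
The sequence repeats with period 12.
So s(551) = s(1 + ((551-1) mod 12)) = s(11) = 12.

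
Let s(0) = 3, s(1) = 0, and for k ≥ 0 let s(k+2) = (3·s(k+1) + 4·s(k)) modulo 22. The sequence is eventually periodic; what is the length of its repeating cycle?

10

s(0) = 3; s(1) = 0; s(2) = 12; s(3) = 14; s(4) = 2; s(5) = 18; s(6) = 18; s(7) = 16; s(8) = 10; s(9) = 6; s(10) = 14; s(11) = 0; s(12) = 12.
Since (s(11), s(12)) = (s(1), s(2)) = (0, 12) (two consecutive terms determine the rest), the sequence is eventually periodic: after a pre-period of length 1 it cycles with period 10.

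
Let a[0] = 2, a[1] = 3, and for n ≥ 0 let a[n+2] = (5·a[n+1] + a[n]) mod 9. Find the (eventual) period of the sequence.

Listing terms: a[0] = 2, a[1] = 3, a[2] = 8, a[3] = 7, a[4] = 7, a[5] = 6, a[6] = 1, a[7] = 2, a[8] = 2, a[9] = 3.
The sequence repeats with period 8.

8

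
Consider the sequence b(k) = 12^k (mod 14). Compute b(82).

b(1) = 12,  b(2) = 4,  b(3) = 6,  b(4) = 2,  b(5) = 10,  b(6) = 8,  b(7) = 12.
The sequence repeats with period 6.
So b(82) = b(1 + ((82-1) mod 6)) = b(4) = 2.

2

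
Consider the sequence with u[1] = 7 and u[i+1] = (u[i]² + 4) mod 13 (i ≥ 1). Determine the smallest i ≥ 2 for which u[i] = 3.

Listing terms: u[1] = 7; u[2] = 1; u[3] = 5; u[4] = 3; u[5] = 0; u[6] = 4; u[7] = 7.
Since u[7] = u[1] = 7, the sequence is periodic with period 6.
The value 3 first appears (with i ≥ 2) at u[4].

4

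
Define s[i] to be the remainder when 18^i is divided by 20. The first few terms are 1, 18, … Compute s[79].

s[0] = 1,  s[1] = 18,  s[2] = 4,  s[3] = 12,  s[4] = 16,  s[5] = 8,  s[6] = 4.
Since s[6] = s[2] = 4, the sequence is eventually periodic: after a pre-period of length 2 it cycles with period 4.
For i ≥ 2, s[i] depends only on (i - 2) mod 4. (79 - 2) mod 4 = 1, so s[79] = s[3] = 12.

12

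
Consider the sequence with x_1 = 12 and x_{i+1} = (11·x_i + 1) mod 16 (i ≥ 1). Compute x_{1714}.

Listing terms: x_1 = 12, x_2 = 5, x_3 = 8, x_4 = 9, x_5 = 4, x_6 = 13, x_7 = 0, x_8 = 1, x_9 = 12.
The sequence repeats with period 8.
So x_{1714} = x_{1 + ((1714-1) mod 8)} = x_2 = 5.

5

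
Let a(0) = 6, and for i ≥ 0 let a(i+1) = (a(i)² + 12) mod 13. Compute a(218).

11

Listing terms: a(0) = 6,  a(1) = 9,  a(2) = 2,  a(3) = 3,  a(4) = 8,  a(5) = 11,  a(6) = 3.
Since a(6) = a(3) = 3, the sequence is eventually periodic: after a pre-period of length 3 it cycles with period 3.
For i ≥ 3, a(i) depends only on (i - 3) mod 3. (218 - 3) mod 3 = 2, so a(218) = a(5) = 11.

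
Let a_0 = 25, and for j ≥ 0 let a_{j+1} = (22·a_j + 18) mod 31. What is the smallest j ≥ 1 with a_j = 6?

16

Computing terms: a_0 = 25,  a_1 = 10,  a_2 = 21,  a_3 = 15,  a_4 = 7,  a_5 = 17,  a_6 = 20,  a_7 = 24,  a_8 = 19,  a_9 = 2,  a_{10} = 0,  a_{11} = 18,  a_{12} = 11,  a_{13} = 12,  a_{14} = 3,  a_{15} = 22,  a_{16} = 6,  a_{17} = 26,  a_{18} = 1,  a_{19} = 9,  a_{20} = 30,  a_{21} = 27,  a_{22} = 23,  a_{23} = 28,  a_{24} = 14,  a_{25} = 16,  a_{26} = 29,  a_{27} = 5,  a_{28} = 4,  a_{29} = 13,  a_{30} = 25.
The sequence repeats with period 30.
The value 6 first appears (with j ≥ 1) at a_{16}.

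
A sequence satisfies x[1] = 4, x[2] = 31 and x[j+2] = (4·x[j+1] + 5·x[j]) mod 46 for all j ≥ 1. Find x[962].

13

Listing terms: x[1] = 4, x[2] = 31, x[3] = 6, x[4] = 41, x[5] = 10, x[6] = 15, x[7] = 18, x[8] = 9, x[9] = 34, x[10] = 43, x[11] = 20, x[12] = 19, x[13] = 38, x[14] = 17, x[15] = 28, x[16] = 13, x[17] = 8, x[18] = 5, x[19] = 14, x[20] = 35, x[21] = 26, x[22] = 3, x[23] = 4, x[24] = 31.
Since (x[23], x[24]) = (x[1], x[2]) = (4, 31) (two consecutive terms determine the rest), the sequence is periodic with period 22.
(962 - 1) mod 22 = 15, so x[962] = x[16] = 13.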